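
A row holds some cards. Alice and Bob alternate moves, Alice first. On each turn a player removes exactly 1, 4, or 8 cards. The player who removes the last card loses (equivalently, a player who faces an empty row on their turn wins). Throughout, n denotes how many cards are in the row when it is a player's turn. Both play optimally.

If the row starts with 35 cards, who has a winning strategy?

Alice wins.

Classify positions by backward induction: terminal positions (no move available) are W. From any other position, the mover wins iff some move reaches an L.
n=0: no move; the opponent has just taken the last card and therefore loses → W
n=1: the only move is to 0(W), a W ⇒ L
n=2: can move to 1, which is L ⇒ W
n=3: the only move is to 2(W), a W ⇒ L
n=4: can move to 3, which is L ⇒ W
n=5: can move to 1, which is L ⇒ W
n=6: moves to 5(W), 2(W); every one is W ⇒ L
n=7: can move to 6, which is L ⇒ W
n=8: moves to 7(W), 4(W), 0(W); every one is W ⇒ L
n=9: can move to 8, which is L ⇒ W
n=10: can move to 6, which is L ⇒ W
n=11: can move to 3, which is L ⇒ W
n=12: can move to 8, which is L ⇒ W
n=13: moves to 12(W), 9(W), 5(W); every one is W ⇒ L
n=14: can move to 13, which is L ⇒ W
n=15: moves to 14(W), 11(W), 7(W); every one is W ⇒ L
n=16: can move to 15, which is L ⇒ W
n=17: can move to 13, which is L ⇒ W
n=18: moves to 17(W), 14(W), 10(W); every one is W ⇒ L
n=19: can move to 18, which is L ⇒ W
n=20: moves to 19(W), 16(W), 12(W); every one is W ⇒ L
n=21: can move to 20, which is L ⇒ W
n=22: can move to 18, which is L ⇒ W
n=23: can move to 15, which is L ⇒ W
n=24: can move to 20, which is L ⇒ W
n=25: moves to 24(W), 21(W), 17(W); every one is W ⇒ L
n=26: can move to 25, which is L ⇒ W
n=27: moves to 26(W), 23(W), 19(W); every one is W ⇒ L
n=28: can move to 27, which is L ⇒ W
n=29: can move to 25, which is L ⇒ W
n=30: moves to 29(W), 26(W), 22(W); every one is W ⇒ L
n=31: can move to 30, which is L ⇒ W
n=32: moves to 31(W), 28(W), 24(W); every one is W ⇒ L
n=33: can move to 32, which is L ⇒ W
n=34: can move to 30, which is L ⇒ W
n=35: can move to 27, which is L ⇒ W
The starting position 35 is W: Alice should remove 8, leaving 27, handing over an L position.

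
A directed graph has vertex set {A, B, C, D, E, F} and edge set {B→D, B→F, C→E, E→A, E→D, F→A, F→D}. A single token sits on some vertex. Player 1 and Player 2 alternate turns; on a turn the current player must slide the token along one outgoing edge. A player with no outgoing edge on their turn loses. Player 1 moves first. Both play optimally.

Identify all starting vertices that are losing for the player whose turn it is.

A, C, D

Positions with no move are L. A position that does have a move is losing for the player to move precisely when every available move leads to a winning position for the opponent. Fill in the labels:
Every edge goes from a vertex to one that appears earlier in the order D, A, F, E, B, C, so processing vertices in that order labels each vertex after all of its successors.
D: no outgoing edge → L
A: no outgoing edge → L
F: reaches L-position A → W
E: reaches L-position A → W
B: reaches L-position D → W
C: only reaches E(W), which is W → L
Reading off the rows marked L gives the requested list; there are 3 such vertices.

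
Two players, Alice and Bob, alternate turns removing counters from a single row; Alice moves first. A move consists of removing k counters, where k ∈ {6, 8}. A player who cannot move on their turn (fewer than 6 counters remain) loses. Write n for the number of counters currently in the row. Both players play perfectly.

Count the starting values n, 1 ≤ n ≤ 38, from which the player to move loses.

17

Label each position W (a win for the player to move) or L (a loss). A position with no legal move is L; any other position is W exactly when some move reaches an L, and L when every move reaches a W.
n=0: no move → L
n=1: no move → L
n=2: no move → L
n=3: no move → L
n=4: no move → L
n=5: no move → L
n=6: W (go to 0, an L position)
n=7: W (go to 1, an L position)
n=8: W (go to 2, an L position)
n=9: W (go to 3, an L position)
n=10: W (go to 4, an L position)
n=11: W (go to 5, an L position)
n=12: W (go to 4, an L position)
n=13: W (go to 5, an L position)
n=14: L (options 8(W), 6(W) are all W)
n=15: L (options 9(W), 7(W) are all W)
n=16: L (options 10(W), 8(W) are all W)
n=17: L (options 11(W), 9(W) are all W)
n=18: L (options 12(W), 10(W) are all W)
n=19: L (options 13(W), 11(W) are all W)
n=20: W (go to 14, an L position)
n=21: W (go to 15, an L position)
n=22: W (go to 16, an L position)
n=23: W (go to 17, an L position)
n=24: W (go to 18, an L position)
n=25: W (go to 19, an L position)
n=26: W (go to 18, an L position)
n=27: W (go to 19, an L position)
n=28: L (options 22(W), 20(W) are all W)
n=29: L (options 23(W), 21(W) are all W)
n=30: L (options 24(W), 22(W) are all W)
n=31: L (options 25(W), 23(W) are all W)
n=32: L (options 26(W), 24(W) are all W)
n=33: L (options 27(W), 25(W) are all W)
n=34: W (go to 28, an L position)
n=35: W (go to 29, an L position)
n=36: W (go to 30, an L position)
n=37: W (go to 31, an L position)
n=38: W (go to 32, an L position)
L entries with 1 ≤ n ≤ 38 (n=0 is outside the asked range and is not counted): n = 1, 2, 3, 4, 5, 14, 15, 16, 17, 18, 19, 28, 29, 30, 31, 32, 33; that makes 17.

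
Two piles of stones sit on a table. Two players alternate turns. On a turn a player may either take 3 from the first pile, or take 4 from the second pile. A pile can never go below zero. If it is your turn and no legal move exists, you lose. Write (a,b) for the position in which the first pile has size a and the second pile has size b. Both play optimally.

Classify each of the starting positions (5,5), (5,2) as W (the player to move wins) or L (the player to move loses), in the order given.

(5,5): L, (5,2): W

Label each position W (a win for the player to move) or L (a loss). A position with no legal move is L; any other position is W exactly when some move reaches an L, and L when every move reaches a W.
No move ever increases a pile, so every position that can arise here has a ≤ 5 and b ≤ 5; it is enough to label the cells with 0 ≤ a ≤ 5 and 0 ≤ b ≤ 5.
Every move lowers a or b (never raises either), so fill the grid row by row in increasing a, and left to right within a row: each cell's successors are then already labelled.
      b=0  b=1  b=2  b=3  b=4  b=5
a=0:    L    L    L    L    W    W
a=1:    L    L    L    L    W    W
a=2:    L    L    L    L    W    W
a=3:    W    W    W    W    L    L
a=4:    W    W    W    W    L    L
a=5:    W    W    W    W    L    L
Cells with no legal move (terminal, hence L): (0,0), (0,1), (0,2), (0,3), (1,0), (1,1), (1,2), (1,3), (2,0), (2,1), (2,2), (2,3).
The remaining L cells, each justified by listing all of its moves:
(3,4): →(0,4)(W), (3,0)(W) — all W, so L
(3,5): →(0,5)(W), (3,1)(W) — all W, so L
(4,4): →(1,4)(W), (4,0)(W) — all W, so L
(4,5): →(1,5)(W), (4,1)(W) — all W, so L
(5,4): →(2,4)(W), (5,0)(W) — all W, so L
(5,5): →(2,5)(W), (5,1)(W) — all W, so L
Every other cell has at least one move into one of the L cells above, so it is W.
(5,5): one of the L cells justified above, so L
(5,2): the move to (2,2) reaches an L cell, so W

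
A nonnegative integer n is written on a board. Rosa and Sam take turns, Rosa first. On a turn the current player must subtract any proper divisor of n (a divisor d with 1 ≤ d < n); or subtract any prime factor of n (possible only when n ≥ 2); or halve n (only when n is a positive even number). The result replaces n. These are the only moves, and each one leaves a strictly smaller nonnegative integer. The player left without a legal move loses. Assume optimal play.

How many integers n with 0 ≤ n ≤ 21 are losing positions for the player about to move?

Work bottom-up. With no move the player to move loses. Otherwise the position is W if at least one move leads to an L position for the opponent, and L if every move leads to a W.
n=0: no move → L
n=1: no move → L
n=2: →0(L), so W
n=3: →0(L), so W
n=4: →2(W), 3(W) — all W, so L
n=5: →0(L), so W
n=6: →4(L), so W
n=7: →0(L), so W
n=8: →4(L), so W
n=9: →6(W), 8(W) — all W, so L
n=10: →9(L), so W
n=11: →0(L), so W
n=12: →9(L), so W
n=13: →0(L), so W
n=14: →7(W), 12(W), 13(W) — all W, so L
n=15: →14(L), so W
n=16: →14(L), so W
n=17: →0(L), so W
n=18: →9(L), so W
n=19: →0(L), so W
n=20: →10(W), 15(W), 16(W), 18(W), 19(W) — all W, so L
n=21: →14(L), so W
L entries with 0 ≤ n ≤ 21: n = 0, 1, 4, 9, 14, 20; that makes 6.

6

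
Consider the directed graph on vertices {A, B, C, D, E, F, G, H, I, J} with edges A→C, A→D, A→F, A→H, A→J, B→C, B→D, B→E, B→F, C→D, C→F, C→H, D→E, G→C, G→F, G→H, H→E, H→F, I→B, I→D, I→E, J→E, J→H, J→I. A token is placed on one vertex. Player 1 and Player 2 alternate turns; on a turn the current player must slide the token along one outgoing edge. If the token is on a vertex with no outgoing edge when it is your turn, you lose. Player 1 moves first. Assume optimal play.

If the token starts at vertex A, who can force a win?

Player 1 wins.

Work bottom-up. With no move the player to move loses. Otherwise the position is W if at least one move leads to an L position for the opponent, and L if every move leads to a W.
Every edge goes from a vertex to one that appears earlier in the order E, F, D, H, C, B, I, J, A, G, so processing vertices in that order labels each vertex after all of its successors.
E: no outgoing edge → L
F: no outgoing edge → L
D: reaches L-position E → W
H: reaches L-position F → W
C: reaches L-position F → W
B: reaches L-position F → W
I: reaches L-position E → W
J: reaches L-position E → W
A: reaches L-position F → W
G: reaches L-position F → W
From A Player 1 can move to F, reaching an L position.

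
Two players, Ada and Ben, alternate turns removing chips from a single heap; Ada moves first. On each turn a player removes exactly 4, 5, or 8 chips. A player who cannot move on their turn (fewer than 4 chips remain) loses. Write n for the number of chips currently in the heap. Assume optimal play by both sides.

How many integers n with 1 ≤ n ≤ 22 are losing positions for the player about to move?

Label each position W (a win for the player to move) or L (a loss). A position with no legal move is L; any other position is W exactly when some move reaches an L, and L when every move reaches a W.
n=0: no move → L
n=1: no move → L
n=2: no move → L
n=3: no move → L
n=4: →0(L), so W
n=5: →1(L), so W
n=6: →2(L), so W
n=7: →3(L), so W
n=8: →3(L), so W
n=9: →1(L), so W
n=10: →2(L), so W
n=11: →3(L), so W
n=12: →8(W), 7(W), 4(W) — all W, so L
n=13: →9(W), 8(W), 5(W) — all W, so L
n=14: →10(W), 9(W), 6(W) — all W, so L
n=15: →11(W), 10(W), 7(W) — all W, so L
n=16: →12(L), so W
n=17: →13(L), so W
n=18: →14(L), so W
n=19: →15(L), so W
n=20: →15(L), so W
n=21: →13(L), so W
n=22: →14(L), so W
L entries with 1 ≤ n ≤ 22 (n=0 is outside the asked range and is not counted): n = 1, 2, 3, 12, 13, 14, 15; that makes 7.

7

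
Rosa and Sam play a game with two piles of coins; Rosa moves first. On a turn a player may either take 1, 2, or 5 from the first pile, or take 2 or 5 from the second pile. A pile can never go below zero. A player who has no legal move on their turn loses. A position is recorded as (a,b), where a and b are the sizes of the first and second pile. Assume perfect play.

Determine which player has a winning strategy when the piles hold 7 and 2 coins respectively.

Compute win/loss labels from the base case upward. A position with no move is L. Any other position is W if it can reach an L in one move, else L.
No move ever increases a pile, so every position that can arise here has a ≤ 7 and b ≤ 2; it is enough to label the cells with 0 ≤ a ≤ 7 and 0 ≤ b ≤ 2.
Every move lowers a or b (never raises either), so fill the grid row by row in increasing a, and left to right within a row: each cell's successors are then already labelled.
      b=0  b=1  b=2
a=0:    L    L    W
a=1:    W    W    L
a=2:    W    W    W
a=3:    L    L    W
a=4:    W    W    L
a=5:    W    W    W
a=6:    L    L    W
a=7:    W    W    L
Cells with no legal move (terminal, hence L): (0,0), (0,1).
The remaining L cells, each justified by listing all of its moves:
(1,2): moves to (0,2)(W), (1,0)(W); every one is W ⇒ L
(3,0): moves to (2,0)(W), (1,0)(W); every one is W ⇒ L
(3,1): moves to (2,1)(W), (1,1)(W); every one is W ⇒ L
(4,2): moves to (3,2)(W), (2,2)(W), (4,0)(W); every one is W ⇒ L
(6,0): moves to (5,0)(W), (4,0)(W), (1,0)(W); every one is W ⇒ L
(6,1): moves to (5,1)(W), (4,1)(W), (1,1)(W); every one is W ⇒ L
(7,2): moves to (6,2)(W), (5,2)(W), (2,2)(W), (7,0)(W); every one is W ⇒ L
Every other cell has at least one move into one of the L cells above, so it is W.
The starting position (7,2) is L: whatever Rosa does, the opponent receives a W position.

Sam wins.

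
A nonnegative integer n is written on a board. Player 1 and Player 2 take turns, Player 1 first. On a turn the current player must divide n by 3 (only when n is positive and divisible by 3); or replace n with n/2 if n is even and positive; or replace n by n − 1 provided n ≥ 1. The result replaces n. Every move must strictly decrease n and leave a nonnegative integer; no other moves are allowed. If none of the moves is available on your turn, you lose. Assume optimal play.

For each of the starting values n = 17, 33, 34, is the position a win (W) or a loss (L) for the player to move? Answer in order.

Positions with no move are L. A position that does have a move is losing for the player to move precisely when every available move leads to a winning position for the opponent. Fill in the labels:
n=0: no move → L
n=1: can move to 0, which is L ⇒ W
n=2: the only move is to 1(W), a W ⇒ L
n=3: can move to 2, which is L ⇒ W
n=4: can move to 2, which is L ⇒ W
n=5: the only move is to 4(W), a W ⇒ L
n=6: can move to 2, which is L ⇒ W
n=7: the only move is to 6(W), a W ⇒ L
n=8: can move to 7, which is L ⇒ W
n=9: moves to 3(W), 8(W); every one is W ⇒ L
n=10: can move to 5, which is L ⇒ W
n=11: the only move is to 10(W), a W ⇒ L
n=12: can move to 11, which is L ⇒ W
n=13: the only move is to 12(W), a W ⇒ L
n=14: can move to 7, which is L ⇒ W
n=15: can move to 5, which is L ⇒ W
n=16: moves to 8(W), 15(W); every one is W ⇒ L
n=17: can move to 16, which is L ⇒ W
n=18: can move to 9, which is L ⇒ W
n=19: the only move is to 18(W), a W ⇒ L
n=20: can move to 19, which is L ⇒ W
n=21: can move to 7, which is L ⇒ W
n=22: can move to 11, which is L ⇒ W
n=23: the only move is to 22(W), a W ⇒ L
n=24: can move to 23, which is L ⇒ W
n=25: the only move is to 24(W), a W ⇒ L
n=26: can move to 13, which is L ⇒ W
n=27: can move to 9, which is L ⇒ W
n=28: moves to 14(W), 27(W); every one is W ⇒ L
n=29: can move to 28, which is L ⇒ W
n=30: moves to 10(W), 15(W), 29(W); every one is W ⇒ L
n=31: can move to 30, which is L ⇒ W
n=32: can move to 16, which is L ⇒ W
n=33: can move to 11, which is L ⇒ W
n=34: moves to 17(W), 33(W); every one is W ⇒ L

17: W, 33: W, 34: L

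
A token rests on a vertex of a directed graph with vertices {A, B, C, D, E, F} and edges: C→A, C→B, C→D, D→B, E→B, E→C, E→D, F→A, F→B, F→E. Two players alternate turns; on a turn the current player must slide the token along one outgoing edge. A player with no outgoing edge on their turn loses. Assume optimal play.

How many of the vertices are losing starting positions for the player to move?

2

Work bottom-up. With no move the player to move loses. Otherwise the position is W if at least one move leads to an L position for the opponent, and L if every move leads to a W.
Every edge goes from a vertex to one that appears earlier in the order A, B, D, C, E, F, so processing vertices in that order labels each vertex after all of its successors.
A: no outgoing edge → L
B: no outgoing edge → L
D: →B(L), so W
C: →B(L), so W
E: →B(L), so W
F: →B(L), so W
The L vertices are A, B; that is 2 in all.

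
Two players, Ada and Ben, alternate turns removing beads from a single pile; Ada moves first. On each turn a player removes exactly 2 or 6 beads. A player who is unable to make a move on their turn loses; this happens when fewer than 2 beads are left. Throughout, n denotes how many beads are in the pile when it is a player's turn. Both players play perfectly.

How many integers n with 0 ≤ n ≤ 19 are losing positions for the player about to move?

10

Use the standard recursion: the mover loses at a terminal position; elsewhere, the mover wins exactly when some move hands the opponent an L position.
n=0: no move → L
n=1: no move → L
n=2: reaches L-position 0 → W
n=3: reaches L-position 1 → W
n=4: only reaches 2(W), which is W → L
n=5: only reaches 3(W), which is W → L
n=6: reaches L-position 4 → W
n=7: reaches L-position 5 → W
n=8: only reaches 6(W), 2(W), all W → L
n=9: only reaches 7(W), 3(W), all W → L
n=10: reaches L-position 8 → W
n=11: reaches L-position 9 → W
n=12: only reaches 10(W), 6(W), all W → L
n=13: only reaches 11(W), 7(W), all W → L
n=14: reaches L-position 12 → W
n=15: reaches L-position 13 → W
n=16: only reaches 14(W), 10(W), all W → L
n=17: only reaches 15(W), 11(W), all W → L
n=18: reaches L-position 16 → W
n=19: reaches L-position 17 → W
L entries with 0 ≤ n ≤ 19: n = 0, 1, 4, 5, 8, 9, 12, 13, 16, 17; that makes 10.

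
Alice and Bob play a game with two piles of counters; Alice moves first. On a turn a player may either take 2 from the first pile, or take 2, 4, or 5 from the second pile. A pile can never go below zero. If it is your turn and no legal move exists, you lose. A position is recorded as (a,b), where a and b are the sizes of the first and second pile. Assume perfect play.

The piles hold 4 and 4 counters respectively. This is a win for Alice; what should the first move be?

Move to (4,0).

Positions with no move are L. A position that does have a move is losing for the player to move precisely when every available move leads to a winning position for the opponent. Fill in the labels:
No move ever increases a pile, so every position that can arise here has a ≤ 4 and b ≤ 4; it is enough to label the cells with 0 ≤ a ≤ 4 and 0 ≤ b ≤ 4.
Every move lowers a or b (never raises either), so fill the grid row by row in increasing a, and left to right within a row: each cell's successors are then already labelled.
      b=0  b=1  b=2  b=3  b=4
a=0:    L    L    W    W    W
a=1:    L    L    W    W    W
a=2:    W    W    L    L    W
a=3:    W    W    L    L    W
a=4:    L    L    W    W    W
Cells with no legal move (terminal, hence L): (0,0), (0,1), (1,0), (1,1).
The remaining L cells, each justified by listing all of its moves:
(2,2): →(0,2)(W), (2,0)(W) — all W, so L
(2,3): →(0,3)(W), (2,1)(W) — all W, so L
(3,2): →(1,2)(W), (3,0)(W) — all W, so L
(3,3): →(1,3)(W), (3,1)(W) — all W, so L
(4,0): →(2,0)(W) only, which is W, so L
(4,1): →(2,1)(W) only, which is W, so L
Every other cell has at least one move into one of the L cells above, so it is W.
From (4,4), the L positions reachable in one move are: (4,0).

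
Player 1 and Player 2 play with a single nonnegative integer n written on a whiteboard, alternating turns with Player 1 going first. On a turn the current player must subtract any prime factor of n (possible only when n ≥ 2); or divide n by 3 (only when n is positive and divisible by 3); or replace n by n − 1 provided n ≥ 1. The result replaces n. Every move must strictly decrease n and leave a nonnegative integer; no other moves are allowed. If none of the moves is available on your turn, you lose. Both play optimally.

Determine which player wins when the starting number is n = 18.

Work bottom-up. With no move the player to move loses. Otherwise the position is W if at least one move leads to an L position for the opponent, and L if every move leads to a W.
n=0: no move → L
n=1: reaches L-position 0 → W
n=2: reaches L-position 0 → W
n=3: reaches L-position 0 → W
n=4: only reaches 2(W), 3(W), all W → L
n=5: reaches L-position 0 → W
n=6: reaches L-position 4 → W
n=7: reaches L-position 0 → W
n=8: only reaches 6(W), 7(W), all W → L
n=9: reaches L-position 8 → W
n=10: reaches L-position 8 → W
n=11: reaches L-position 0 → W
n=12: reaches L-position 4 → W
n=13: reaches L-position 0 → W
n=14: only reaches 7(W), 12(W), 13(W), all W → L
n=15: reaches L-position 14 → W
n=16: reaches L-position 14 → W
n=17: reaches L-position 0 → W
n=18: only reaches 6(W), 15(W), 16(W), 17(W), all W → L
The starting position 18 is L: whatever Player 1 does, the opponent receives a W position.

Player 2 wins.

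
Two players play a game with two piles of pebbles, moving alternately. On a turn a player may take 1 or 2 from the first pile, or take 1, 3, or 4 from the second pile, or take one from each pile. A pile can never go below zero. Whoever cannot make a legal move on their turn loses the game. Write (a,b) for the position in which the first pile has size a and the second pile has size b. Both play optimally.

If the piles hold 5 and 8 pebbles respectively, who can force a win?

Label each position W (a win for the player to move) or L (a loss). A position with no legal move is L; any other position is W exactly when some move reaches an L, and L when every move reaches a W.
No move ever increases a pile, so every position that can arise here has a ≤ 5 and b ≤ 8; it is enough to label the cells with 0 ≤ a ≤ 5 and 0 ≤ b ≤ 8.
Every move lowers a or b (never raises either), so fill the grid row by row in increasing a, and left to right within a row: each cell's successors are then already labelled.
      b=0  b=1  b=2  b=3  b=4  b=5  b=6  b=7  b=8
a=0:    L    W    L    W    W    W    W    L    W
a=1:    W    W    W    W    L    W    L    W    W
a=2:    W    L    W    L    W    W    W    W    L
a=3:    L    W    W    W    W    L    W    L    W
a=4:    W    W    L    W    L    W    W    W    W
a=5:    W    L    W    W    W    W    L    W    L
Cells with no legal move (terminal, hence L): (0,0).
The remaining L cells, each justified by listing all of its moves:
(0,2): only reaches (0,1)(W), which is W → L
(0,7): only reaches (0,6)(W), (0,4)(W), (0,3)(W), all W → L
(1,4): only reaches (0,4)(W), (1,3)(W), (1,1)(W), (1,0)(W), (0,3)(W), all W → L
(1,6): only reaches (0,6)(W), (1,5)(W), (1,3)(W), (1,2)(W), (0,5)(W), all W → L
(2,1): only reaches (1,1)(W), (0,1)(W), (2,0)(W), (1,0)(W), all W → L
(2,3): only reaches (1,3)(W), (0,3)(W), (2,2)(W), (2,0)(W), (1,2)(W), all W → L
(2,8): only reaches (1,8)(W), (0,8)(W), (2,7)(W), (2,5)(W), (2,4)(W), (1,7)(W), all W → L
(3,0): only reaches (2,0)(W), (1,0)(W), all W → L
(3,5): only reaches (2,5)(W), (1,5)(W), (3,4)(W), (3,2)(W), (3,1)(W), (2,4)(W), all W → L
(3,7): only reaches (2,7)(W), (1,7)(W), (3,6)(W), (3,4)(W), (3,3)(W), (2,6)(W), all W → L
(4,2): only reaches (3,2)(W), (2,2)(W), (4,1)(W), (3,1)(W), all W → L
(4,4): only reaches (3,4)(W), (2,4)(W), (4,3)(W), (4,1)(W), (4,0)(W), (3,3)(W), all W → L
(5,1): only reaches (4,1)(W), (3,1)(W), (5,0)(W), (4,0)(W), all W → L
(5,6): only reaches (4,6)(W), (3,6)(W), (5,5)(W), (5,3)(W), (5,2)(W), (4,5)(W), all W → L
(5,8): only reaches (4,8)(W), (3,8)(W), (5,7)(W), (5,5)(W), (5,4)(W), (4,7)(W), all W → L
Every other cell has at least one move into one of the L cells above, so it is W.
Every move from (5,8) reaches a W position, so the mover loses.

The second player wins.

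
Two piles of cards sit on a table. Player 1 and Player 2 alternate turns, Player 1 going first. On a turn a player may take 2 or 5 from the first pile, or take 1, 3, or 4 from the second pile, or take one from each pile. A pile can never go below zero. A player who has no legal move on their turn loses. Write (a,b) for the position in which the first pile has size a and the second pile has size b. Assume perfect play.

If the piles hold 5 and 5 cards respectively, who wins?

Compute win/loss labels from the base case upward. A position with no move is L. Any other position is W if it can reach an L in one move, else L.
No move ever increases a pile, so every position that can arise here has a ≤ 5 and b ≤ 5; it is enough to label the cells with 0 ≤ a ≤ 5 and 0 ≤ b ≤ 5.
Every move lowers a or b (never raises either), so fill the grid row by row in increasing a, and left to right within a row: each cell's successors are then already labelled.
      b=0  b=1  b=2  b=3  b=4  b=5
a=0:    L    W    L    W    W    W
a=1:    L    W    L    W    W    W
a=2:    W    W    W    W    L    W
a=3:    W    L    W    L    W    W
a=4:    L    W    W    W    W    L
a=5:    W    W    W    W    L    W
Cells with no legal move (terminal, hence L): (0,0), (1,0).
The remaining L cells, each justified by listing all of its moves:
(0,2): →(0,1)(W) only, which is W, so L
(1,2): →(1,1)(W), (0,1)(W) — all W, so L
(2,4): →(0,4)(W), (2,3)(W), (2,1)(W), (2,0)(W), (1,3)(W) — all W, so L
(3,1): →(1,1)(W), (3,0)(W), (2,0)(W) — all W, so L
(3,3): →(1,3)(W), (3,2)(W), (3,0)(W), (2,2)(W) — all W, so L
(4,0): →(2,0)(W) only, which is W, so L
(4,5): →(2,5)(W), (4,4)(W), (4,2)(W), (4,1)(W), (3,4)(W) — all W, so L
(5,4): →(3,4)(W), (0,4)(W), (5,3)(W), (5,1)(W), (5,0)(W), (4,3)(W) — all W, so L
Every other cell has at least one move into one of the L cells above, so it is W.
From (5,5) Player 1 can move to (5,4), reaching an L position.

Player 1 wins.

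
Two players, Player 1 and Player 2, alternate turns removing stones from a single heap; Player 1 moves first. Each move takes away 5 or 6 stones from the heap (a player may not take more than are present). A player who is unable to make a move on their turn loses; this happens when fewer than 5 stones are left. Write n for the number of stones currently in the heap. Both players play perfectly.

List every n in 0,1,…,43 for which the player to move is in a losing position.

Positions with no move are L. A position that does have a move is losing for the player to move precisely when every available move leads to a winning position for the opponent. Fill in the labels:
n=0: no move → L
n=1: no move → L
n=2: no move → L
n=3: no move → L
n=4: no move → L
n=5: W (go to 0, an L position)
n=6: W (go to 1, an L position)
n=7: W (go to 2, an L position)
n=8: W (go to 3, an L position)
n=9: W (go to 4, an L position)
n=10: W (go to 4, an L position)
n=11: L (options 6(W), 5(W) are all W)
n=12: L (options 7(W), 6(W) are all W)
n=13: L (options 8(W), 7(W) are all W)
n=14: L (options 9(W), 8(W) are all W)
n=15: L (options 10(W), 9(W) are all W)
n=16: W (go to 11, an L position)
n=17: W (go to 12, an L position)
n=18: W (go to 13, an L position)
n=19: W (go to 14, an L position)
n=20: W (go to 15, an L position)
n=21: W (go to 15, an L position)
n=22: L (options 17(W), 16(W) are all W)
n=23: L (options 18(W), 17(W) are all W)
n=24: L (options 19(W), 18(W) are all W)
n=25: L (options 20(W), 19(W) are all W)
n=26: L (options 21(W), 20(W) are all W)
n=27: W (go to 22, an L position)
n=28: W (go to 23, an L position)
n=29: W (go to 24, an L position)
n=30: W (go to 25, an L position)
n=31: W (go to 26, an L position)
n=32: W (go to 26, an L position)
n=33: L (options 28(W), 27(W) are all W)
n=34: L (options 29(W), 28(W) are all W)
n=35: L (options 30(W), 29(W) are all W)
n=36: L (options 31(W), 30(W) are all W)
n=37: L (options 32(W), 31(W) are all W)
n=38: W (go to 33, an L position)
n=39: W (go to 34, an L position)
n=40: W (go to 35, an L position)
n=41: W (go to 36, an L position)
n=42: W (go to 37, an L position)
n=43: W (go to 37, an L position)
Reading off the rows marked L gives the requested list; there are 20 such values of n.

0, 1, 2, 3, 4, 11, 12, 13, 14, 15, 22, 23, 24, 25, 26, 33, 34, 35, 36, 37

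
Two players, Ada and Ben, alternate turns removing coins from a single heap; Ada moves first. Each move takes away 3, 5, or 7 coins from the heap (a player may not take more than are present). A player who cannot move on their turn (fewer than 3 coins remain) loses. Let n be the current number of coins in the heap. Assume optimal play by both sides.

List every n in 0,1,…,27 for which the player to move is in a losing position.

0, 1, 2, 10, 11, 12, 20, 21, 22

Positions with no move are L. A position that does have a move is losing for the player to move precisely when every available move leads to a winning position for the opponent. Fill in the labels:
n=0: no move → L
n=1: no move → L
n=2: no move → L
n=3: W (go to 0, an L position)
n=4: W (go to 1, an L position)
n=5: W (go to 2, an L position)
n=6: W (go to 1, an L position)
n=7: W (go to 2, an L position)
n=8: W (go to 1, an L position)
n=9: W (go to 2, an L position)
n=10: L (options 7(W), 5(W), 3(W) are all W)
n=11: L (options 8(W), 6(W), 4(W) are all W)
n=12: L (options 9(W), 7(W), 5(W) are all W)
n=13: W (go to 10, an L position)
n=14: W (go to 11, an L position)
n=15: W (go to 12, an L position)
n=16: W (go to 11, an L position)
n=17: W (go to 12, an L position)
n=18: W (go to 11, an L position)
n=19: W (go to 12, an L position)
n=20: L (options 17(W), 15(W), 13(W) are all W)
n=21: L (options 18(W), 16(W), 14(W) are all W)
n=22: L (options 19(W), 17(W), 15(W) are all W)
n=23: W (go to 20, an L position)
n=24: W (go to 21, an L position)
n=25: W (go to 22, an L position)
n=26: W (go to 21, an L position)
n=27: W (go to 22, an L position)
The losing starting values of n are exactly the entries labelled L in this table (9 of them).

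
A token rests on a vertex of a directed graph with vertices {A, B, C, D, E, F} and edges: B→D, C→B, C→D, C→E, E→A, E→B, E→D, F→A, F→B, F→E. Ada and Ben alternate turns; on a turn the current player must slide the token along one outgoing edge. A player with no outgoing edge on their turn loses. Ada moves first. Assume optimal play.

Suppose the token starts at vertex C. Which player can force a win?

Ada wins.

Build the W/L table. Terminal = L. A non-terminal position is W if it has a move to some L; otherwise it is L.
Every edge goes from a vertex to one that appears earlier in the order A, D, B, E, F, C, so processing vertices in that order labels each vertex after all of its successors.
A: no outgoing edge → L
D: no outgoing edge → L
B: W (go to D, an L position)
E: W (go to D, an L position)
F: W (go to A, an L position)
C: W (go to D, an L position)
The starting position C is W: Ada should move to D, handing over an L position.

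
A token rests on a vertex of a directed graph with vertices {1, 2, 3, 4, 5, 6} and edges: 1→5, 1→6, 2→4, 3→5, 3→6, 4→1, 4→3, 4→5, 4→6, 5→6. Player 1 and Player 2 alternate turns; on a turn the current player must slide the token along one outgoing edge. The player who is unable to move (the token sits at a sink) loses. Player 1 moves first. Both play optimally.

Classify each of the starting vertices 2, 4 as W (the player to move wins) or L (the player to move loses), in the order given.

2: L, 4: W

Classify positions by backward induction: terminal positions (no move available) are L. From any other position, the mover wins iff some move reaches an L.
Every edge goes from a vertex to one that appears earlier in the order 6, 5, 3, 1, 4, 2, so processing vertices in that order labels each vertex after all of its successors.
6: no outgoing edge → L
5: →6(L), so W
3: →6(L), so W
1: →6(L), so W
4: →6(L), so W
2: →4(W) only, which is W, so L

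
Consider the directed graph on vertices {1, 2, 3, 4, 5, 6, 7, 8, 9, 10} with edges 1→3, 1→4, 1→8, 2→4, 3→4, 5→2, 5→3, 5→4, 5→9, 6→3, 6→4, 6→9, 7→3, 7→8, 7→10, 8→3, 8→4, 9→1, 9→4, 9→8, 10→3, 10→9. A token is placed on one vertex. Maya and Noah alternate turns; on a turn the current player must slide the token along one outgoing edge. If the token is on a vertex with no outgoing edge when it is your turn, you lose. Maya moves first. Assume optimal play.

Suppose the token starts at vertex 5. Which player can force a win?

Work bottom-up. With no move the player to move loses. Otherwise the position is W if at least one move leads to an L position for the opponent, and L if every move leads to a W.
Every edge goes from a vertex to one that appears earlier in the order 4, 3, 8, 1, 9, 2, 6, 10, 5, 7, so processing vertices in that order labels each vertex after all of its successors.
4: no outgoing edge → L
3: reaches L-position 4 → W
8: reaches L-position 4 → W
1: reaches L-position 4 → W
9: reaches L-position 4 → W
2: reaches L-position 4 → W
6: reaches L-position 4 → W
10: only reaches 9(W), 3(W), all W → L
5: reaches L-position 4 → W
7: reaches L-position 10 → W
From 5 Maya can move to 4, reaching an L position.

Maya wins.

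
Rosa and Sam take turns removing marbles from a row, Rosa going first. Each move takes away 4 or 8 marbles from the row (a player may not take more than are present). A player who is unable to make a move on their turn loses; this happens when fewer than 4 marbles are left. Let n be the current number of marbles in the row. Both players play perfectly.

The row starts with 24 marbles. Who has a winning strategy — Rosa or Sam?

Work bottom-up. With no move the player to move loses. Otherwise the position is W if at least one move leads to an L position for the opponent, and L if every move leads to a W.
n=0: no move → L
n=1: no move → L
n=2: no move → L
n=3: no move → L
n=4: →0(L), so W
n=5: →1(L), so W
n=6: →2(L), so W
n=7: →3(L), so W
n=8: →0(L), so W
n=9: →1(L), so W
n=10: →2(L), so W
n=11: →3(L), so W
n=12: →8(W), 4(W) — all W, so L
n=13: →9(W), 5(W) — all W, so L
n=14: →10(W), 6(W) — all W, so L
n=15: →11(W), 7(W) — all W, so L
n=16: →12(L), so W
n=17: →13(L), so W
n=18: →14(L), so W
n=19: →15(L), so W
n=20: →12(L), so W
n=21: →13(L), so W
n=22: →14(L), so W
n=23: →15(L), so W
n=24: →20(W), 16(W) — all W, so L
The starting position 24 is L: whatever Rosa does, the opponent receives a W position.

Sam wins.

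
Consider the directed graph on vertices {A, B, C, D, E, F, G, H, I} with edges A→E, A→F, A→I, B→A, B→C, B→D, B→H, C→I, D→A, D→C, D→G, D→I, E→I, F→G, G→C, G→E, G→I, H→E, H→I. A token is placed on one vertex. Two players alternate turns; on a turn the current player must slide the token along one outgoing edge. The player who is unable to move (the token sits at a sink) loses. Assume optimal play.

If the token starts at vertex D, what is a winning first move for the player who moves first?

Move to I.

Compute win/loss labels from the base case upward. A position with no move is L. Any other position is W if it can reach an L in one move, else L.
Every edge goes from a vertex to one that appears earlier in the order I, C, E, G, F, A, H, D, B, so processing vertices in that order labels each vertex after all of its successors.
I: no outgoing edge → L
C: can move to I, which is L ⇒ W
E: can move to I, which is L ⇒ W
G: can move to I, which is L ⇒ W
F: the only move is to G(W), a W ⇒ L
A: can move to F, which is L ⇒ W
H: can move to I, which is L ⇒ W
D: can move to I, which is L ⇒ W
B: moves to D(W), H(W), A(W), C(W); every one is W ⇒ L
From D, the L positions reachable in one move are: I.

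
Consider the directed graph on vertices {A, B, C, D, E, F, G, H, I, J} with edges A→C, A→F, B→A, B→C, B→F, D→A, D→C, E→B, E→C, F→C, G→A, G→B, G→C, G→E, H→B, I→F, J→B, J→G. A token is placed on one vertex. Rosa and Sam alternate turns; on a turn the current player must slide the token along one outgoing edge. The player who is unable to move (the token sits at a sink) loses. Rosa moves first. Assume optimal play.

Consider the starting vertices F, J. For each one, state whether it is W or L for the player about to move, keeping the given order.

Build the W/L table. Terminal = L. A non-terminal position is W if it has a move to some L; otherwise it is L.
Every edge goes from a vertex to one that appears earlier in the order C, F, A, B, D, E, G, I, H, J, so processing vertices in that order labels each vertex after all of its successors.
C: no outgoing edge → L
F: W (go to C, an L position)
A: W (go to C, an L position)
B: W (go to C, an L position)
D: W (go to C, an L position)
E: W (go to C, an L position)
G: W (go to C, an L position)
I: L (sole option F(W) is W)
H: L (sole option B(W) is W)
J: L (options G(W), B(W) are all W)

F: W, J: L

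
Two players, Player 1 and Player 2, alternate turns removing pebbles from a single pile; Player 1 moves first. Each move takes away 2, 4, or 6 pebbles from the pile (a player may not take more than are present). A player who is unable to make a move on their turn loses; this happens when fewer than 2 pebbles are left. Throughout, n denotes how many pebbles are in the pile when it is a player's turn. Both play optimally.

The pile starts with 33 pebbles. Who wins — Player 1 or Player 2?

Player 2 wins.

Positions with no move are L. A position that does have a move is losing for the player to move precisely when every available move leads to a winning position for the opponent. Fill in the labels:
n=0: no move → L
n=1: no move → L
n=2: →0(L), so W
n=3: →1(L), so W
n=4: →0(L), so W
n=5: →1(L), so W
n=6: →0(L), so W
n=7: →1(L), so W
n=8: →6(W), 4(W), 2(W) — all W, so L
n=9: →7(W), 5(W), 3(W) — all W, so L
n=10: →8(L), so W
n=11: →9(L), so W
n=12: →8(L), so W
n=13: →9(L), so W
n=14: →8(L), so W
n=15: →9(L), so W
n=16: →14(W), 12(W), 10(W) — all W, so L
n=17: →15(W), 13(W), 11(W) — all W, so L
n=18: →16(L), so W
n=19: →17(L), so W
n=20: →16(L), so W
n=21: →17(L), so W
n=22: →16(L), so W
n=23: →17(L), so W
n=24: →22(W), 20(W), 18(W) — all W, so L
n=25: →23(W), 21(W), 19(W) — all W, so L
n=26: →24(L), so W
n=27: →25(L), so W
n=28: →24(L), so W
n=29: →25(L), so W
n=30: →24(L), so W
n=31: →25(L), so W
n=32: →30(W), 28(W), 26(W) — all W, so L
n=33: →31(W), 29(W), 27(W) — all W, so L
Every move from 33 reaches a W position, so the mover loses.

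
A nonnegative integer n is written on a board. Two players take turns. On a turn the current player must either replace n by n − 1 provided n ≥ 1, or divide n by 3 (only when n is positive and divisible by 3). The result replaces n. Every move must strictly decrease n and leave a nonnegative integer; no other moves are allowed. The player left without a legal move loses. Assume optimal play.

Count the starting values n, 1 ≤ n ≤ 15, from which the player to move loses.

7

Classify positions by backward induction: terminal positions (no move available) are L. From any other position, the mover wins iff some move reaches an L.
n=0: no move → L
n=1: W (go to 0, an L position)
n=2: L (sole option 1(W) is W)
n=3: W (go to 2, an L position)
n=4: L (sole option 3(W) is W)
n=5: W (go to 4, an L position)
n=6: W (go to 2, an L position)
n=7: L (sole option 6(W) is W)
n=8: W (go to 7, an L position)
n=9: L (options 3(W), 8(W) are all W)
n=10: W (go to 9, an L position)
n=11: L (sole option 10(W) is W)
n=12: W (go to 4, an L position)
n=13: L (sole option 12(W) is W)
n=14: W (go to 13, an L position)
n=15: L (options 5(W), 14(W) are all W)
L entries with 1 ≤ n ≤ 15 (n=0 is outside the asked range and is not counted): n = 2, 4, 7, 9, 11, 13, 15; that makes 7.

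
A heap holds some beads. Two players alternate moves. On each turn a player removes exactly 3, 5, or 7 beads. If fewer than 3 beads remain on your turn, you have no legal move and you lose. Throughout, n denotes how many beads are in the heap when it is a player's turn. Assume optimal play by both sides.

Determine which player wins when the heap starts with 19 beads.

The first player wins.

Label each position W (a win for the player to move) or L (a loss). A position with no legal move is L; any other position is W exactly when some move reaches an L, and L when every move reaches a W.
n=0: no move → L
n=1: no move → L
n=2: no move → L
n=3: can move to 0, which is L ⇒ W
n=4: can move to 1, which is L ⇒ W
n=5: can move to 2, which is L ⇒ W
n=6: can move to 1, which is L ⇒ W
n=7: can move to 2, which is L ⇒ W
n=8: can move to 1, which is L ⇒ W
n=9: can move to 2, which is L ⇒ W
n=10: moves to 7(W), 5(W), 3(W); every one is W ⇒ L
n=11: moves to 8(W), 6(W), 4(W); every one is W ⇒ L
n=12: moves to 9(W), 7(W), 5(W); every one is W ⇒ L
n=13: can move to 10, which is L ⇒ W
n=14: can move to 11, which is L ⇒ W
n=15: can move to 12, which is L ⇒ W
n=16: can move to 11, which is L ⇒ W
n=17: can move to 12, which is L ⇒ W
n=18: can move to 11, which is L ⇒ W
n=19: can move to 12, which is L ⇒ W
The starting position 19 is W: the player to move should remove 7, leaving 12, handing over an L position.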